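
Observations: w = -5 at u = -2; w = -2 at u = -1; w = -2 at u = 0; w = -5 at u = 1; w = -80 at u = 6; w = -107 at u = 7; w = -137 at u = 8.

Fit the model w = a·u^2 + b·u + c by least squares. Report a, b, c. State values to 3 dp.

a = -1.886, b = -1.827, c = -1.557

Entries of XᵀX: Σu^2·u^2 = 7811, Σu^2·u = 1063, Σu^2 = 155, Σu·u = 155, Σu = 19, Σ1 = 7.
For Xᵀw: Σu^2·w = -16918, Σu·w = -2318, Σw = -338.
Normal equations: [[7811, 1063, 155]; [1063, 155, 19]; [155, 19, 7]]·[a, b, c]ᵀ = [-16918, -2318, -338]ᵀ.
Inverting the 3×3 Gram matrix, [a, b, c]ᵀ = [-11105/5887, -10757/5887, -316/203]ᵀ.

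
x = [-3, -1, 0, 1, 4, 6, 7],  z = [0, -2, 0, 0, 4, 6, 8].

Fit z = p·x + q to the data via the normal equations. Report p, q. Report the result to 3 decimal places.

The normal system MᵀM·[p, q]ᵀ = Mᵀz is [[112, 14]; [14, 7]]·[p, q]ᵀ = [110, 16]ᵀ.
Δ = 112·7 − 14² = 588.
p = (110·7 − 14·16)/588 = 13/14; q = (112·16 − 14·110)/588 = 3/7.

p = 0.929, q = 0.429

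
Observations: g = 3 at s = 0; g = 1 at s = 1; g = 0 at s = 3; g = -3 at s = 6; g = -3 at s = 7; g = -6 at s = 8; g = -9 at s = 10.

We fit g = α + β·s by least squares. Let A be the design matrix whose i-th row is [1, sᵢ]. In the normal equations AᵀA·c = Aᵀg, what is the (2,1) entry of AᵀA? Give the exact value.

Row 2 ↔ basis s, column 1 ↔ basis 1, so (AᵀA)_{2,1} = Σᵢ s = (0)·(1) + (1)·(1) + (3)·(1) + (6)·(1) + (7)·(1) + (8)·(1) + (10)·(1) = 35.

35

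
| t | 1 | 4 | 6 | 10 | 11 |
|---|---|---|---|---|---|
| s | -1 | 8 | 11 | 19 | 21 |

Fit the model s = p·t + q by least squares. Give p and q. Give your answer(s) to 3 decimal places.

p = 2.121, q = -1.977

The normal equations are: 274·p + 32·q = 518;  32·p + 5·q = 58.
Eliminating q: 5·(row 1) − 32·(row 2) gives 346·p = 5·518 − 32·58 = 734, so p = 367/173.
Then q = (58 − 32·(367/173))/5 = -342/173.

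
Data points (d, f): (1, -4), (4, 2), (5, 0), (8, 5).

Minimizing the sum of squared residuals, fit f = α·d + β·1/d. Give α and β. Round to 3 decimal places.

α = 0.592, β = -4.689

With design matrix A, AᵀA = [[106, 4]; [4, 1789/1600]] and Aᵀf = [44, -23/8]ᵀ.
Eliminating β: (1789/1600)·(row 1) − 4·(row 2) gives (82017/800)·α = (1789/1600)·44 − 4·(-23/8) = 24279/400, so α = 16186/27339.
Then β = ((-23/8) − 4·(16186/27339))/(1789/1600) = -128200/27339.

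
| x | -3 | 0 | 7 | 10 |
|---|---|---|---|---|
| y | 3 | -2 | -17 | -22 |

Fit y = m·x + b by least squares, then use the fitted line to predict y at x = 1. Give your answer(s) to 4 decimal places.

With design matrix M, MᵀM = [[158, 14]; [14, 4]] and Mᵀy = [-348, -38]ᵀ.
Determinant 158·4 − 14² = 436.
m = ((-348)·4 − 14·(-38))/436 = -215/109; b = (158·(-38) − 14·(-348))/436 = -283/109.
At x = 1: ŷ = (-215/109)·(1) + (-283/109)·(1) = -498/109.

ŷ = -4.5688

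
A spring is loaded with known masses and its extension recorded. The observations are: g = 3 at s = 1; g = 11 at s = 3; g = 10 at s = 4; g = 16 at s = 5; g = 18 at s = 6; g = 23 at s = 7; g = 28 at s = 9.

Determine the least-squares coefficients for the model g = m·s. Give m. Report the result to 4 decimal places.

From the data, Σs·s = 217.
Moment sums: Σs·g = 677.
m = 677/217 = 3.11982.

m = 3.1198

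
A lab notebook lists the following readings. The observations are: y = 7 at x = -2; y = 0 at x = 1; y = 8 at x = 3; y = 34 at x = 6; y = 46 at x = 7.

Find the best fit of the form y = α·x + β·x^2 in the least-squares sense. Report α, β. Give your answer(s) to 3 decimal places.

With design matrix M, MᵀM = [[99, 579]; [579, 3795]] and Mᵀy = [536, 3578]ᵀ.
Determinant 99·3795 − 579² = 40464.
α = (536·3795 − 579·3578)/40464 = -6257/6744; β = (99·3578 − 579·536)/40464 = 7313/6744.

α = -0.928, β = 1.084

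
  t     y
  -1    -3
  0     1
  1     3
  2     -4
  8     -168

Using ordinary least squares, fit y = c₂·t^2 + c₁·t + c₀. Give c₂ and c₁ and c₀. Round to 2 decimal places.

From the data, Σt^2·t^2 = 4114, Σt^2·t = 520, Σt^2 = 70, Σt·t = 70, Σt = 10, Σ1 = 5.
Right-hand side: Σt^2·y = -10768, Σt·y = -1346, Σy = -171.
Row-reducing yields c₂ = -1859/615, c₁ = 8896/3075, c₀ = 2391/1025.

c₂ = -3.02, c₁ = 2.89, c₀ = 2.33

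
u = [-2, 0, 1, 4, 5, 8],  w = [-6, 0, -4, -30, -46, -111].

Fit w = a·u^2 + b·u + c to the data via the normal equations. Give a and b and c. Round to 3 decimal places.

a = -1.614, b = -0.863, c = -0.947

From the data, Σu^2·u^2 = 4994, Σu^2·u = 694, Σu^2 = 110, Σu·u = 110, Σu = 16, Σ1 = 6.
Moment sums: Σu^2·w = -8762, Σu·w = -1230, Σw = -197.
AᵀA·[a, b, c]ᵀ = Aᵀw becomes [[4994, 694, 110]; [694, 110, 16]; [110, 16, 6]]·[a, b, c]ᵀ = [-8762, -1230, -197]ᵀ.
Solving the 3×3 system (Gaussian elimination) gives a = -96679/59910, b = -51691/59910, c = -9459/9985.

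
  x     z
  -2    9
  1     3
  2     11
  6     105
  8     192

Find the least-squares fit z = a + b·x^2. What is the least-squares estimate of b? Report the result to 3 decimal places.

AᵀA·[a, b]ᵀ = Aᵀz reads: 5·a + 109·b = 320;  109·a + 5425·b = 16151.
(Σ1 = 5, Σx^2 = 109, Σx^2·x^2 = 5425, Σz = 320, Σx^2·z = 16151.)
Eliminating b: 5425·(row 1) − 109·(row 2) gives 15244·a = 5425·320 − 109·16151 = -24459, so a = -24459/15244.
Then b = (16151 − 109·(-24459/15244))/5425 = 45875/15244.

b = 3.009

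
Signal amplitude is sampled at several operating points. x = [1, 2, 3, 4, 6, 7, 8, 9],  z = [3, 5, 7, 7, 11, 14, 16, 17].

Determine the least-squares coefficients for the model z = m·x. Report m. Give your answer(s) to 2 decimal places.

The normal equations are: 260·m = 507.
m = 507/260 = 1.95.

m = 1.95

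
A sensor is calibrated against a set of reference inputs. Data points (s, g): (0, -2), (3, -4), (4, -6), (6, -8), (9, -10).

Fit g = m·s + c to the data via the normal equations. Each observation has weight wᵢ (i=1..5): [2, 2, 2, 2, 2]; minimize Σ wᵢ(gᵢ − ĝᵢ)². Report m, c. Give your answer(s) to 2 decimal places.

Entries of AᵀWA: Σwᵢ·s·s = 284, Σwᵢ·s = 44, Σwᵢ·1 = 10.
For AᵀWg: Σwᵢ·s·g = -348, Σwᵢ·g = -60.
Normal equations: [[284, 44]; [44, 10]]·[m, c]ᵀ = [-348, -60]ᵀ.
det = 284·10 − 44² = 904.
m = ((-348)·10 − 44·(-60))/904 = -105/113; c = (284·(-60) − 44·(-348))/904 = -216/113.

m = -0.93, c = -1.91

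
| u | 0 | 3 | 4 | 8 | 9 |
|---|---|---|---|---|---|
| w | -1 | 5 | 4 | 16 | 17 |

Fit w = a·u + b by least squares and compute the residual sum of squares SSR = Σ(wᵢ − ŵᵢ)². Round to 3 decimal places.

Compute the Gram sums: Σu·u = 170, Σu = 24, Σ1 = 5.
Right-hand side: Σu·w = 312, Σw = 41.
Eliminating b: 5·(row 1) − 24·(row 2) gives 274·a = 5·312 − 24·41 = 576, so a = 288/137.
Then b = (41 − 24·(288/137))/5 = -259/137.
Residuals: 122/137, 80/137, -345/137, 147/137, -4/137; SSR = 1182/137.

SSR = 8.628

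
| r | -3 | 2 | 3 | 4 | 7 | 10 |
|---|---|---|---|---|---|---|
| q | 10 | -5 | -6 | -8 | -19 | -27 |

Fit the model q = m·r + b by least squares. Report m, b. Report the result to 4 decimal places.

m = -2.8550, b = 1.7774

Compute the Gram sums: Σr·r = 187, Σr = 23, Σ1 = 6.
Right-hand side: Σr·q = -493, Σq = -55.
MᵀM·[m, b]ᵀ = Mᵀq becomes [[187, 23]; [23, 6]]·[m, b]ᵀ = [-493, -55]ᵀ.
det = 187·6 − 23² = 593.
m = ((-493)·6 − 23·(-55))/593 = -1693/593; b = (187·(-55) − 23·(-493))/593 = 1054/593.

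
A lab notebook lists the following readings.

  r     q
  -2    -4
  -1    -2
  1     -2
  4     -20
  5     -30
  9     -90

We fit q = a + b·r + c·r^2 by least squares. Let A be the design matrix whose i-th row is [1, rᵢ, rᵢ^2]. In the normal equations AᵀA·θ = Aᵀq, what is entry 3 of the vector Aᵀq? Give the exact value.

Entry 3 ↔ basis r^2, so (Aᵀq)_{3} = Σᵢ (r^2)·qᵢ = (4)·(-4) + (1)·(-2) + (1)·(-2) + (16)·(-20) + (25)·(-30) + (81)·(-90) = -8380.

-8380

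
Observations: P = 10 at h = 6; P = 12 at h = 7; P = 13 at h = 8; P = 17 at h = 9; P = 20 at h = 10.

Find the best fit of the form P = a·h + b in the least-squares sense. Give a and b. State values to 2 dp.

With design matrix X, XᵀX = [[330, 40]; [40, 5]] and XᵀP = [601, 72]ᵀ.
Δ = 330·5 − 40² = 50.
a = (601·5 − 40·72)/50 = 5/2; b = (330·72 − 40·601)/50 = -28/5.

a = 2.50, b = -5.60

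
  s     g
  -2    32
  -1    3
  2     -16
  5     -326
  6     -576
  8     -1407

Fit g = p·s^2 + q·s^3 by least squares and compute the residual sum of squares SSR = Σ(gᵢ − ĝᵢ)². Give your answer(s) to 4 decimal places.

SSR = 4.1860

Normal-equation sums: Σs^2·s^2 = 6050, Σs^2·s^3 = 43668, Σs^3·s^3 = 324554.
Moment sums: Σs^2·g = -118867, Σs^3·g = -885937.
Eliminating q: 324554·(row 1) − 43668·(row 2) gives 56657476·p = 324554·(-118867) − 43668·(-885937) = 108336598, so p = 54168299/28328738.
Then q = ((-885937) − 43668·(54168299/28328738))/324554 = -84617347/28328738.
Residuals: 6453822/14164369, -26899716/14164369, 3502886/14164369, -6103844/14164369, 4967550/14164369, -611919/14164369; SSR = 59291357/14164369.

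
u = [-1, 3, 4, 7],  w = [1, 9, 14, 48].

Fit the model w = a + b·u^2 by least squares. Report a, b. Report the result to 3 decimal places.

Setting ∂/∂a … = 0 gives: 4·a + 75·b = 72;  75·a + 2739·b = 2658.
Eliminating b: 2739·(row 1) − 75·(row 2) gives 5331·a = 2739·72 − 75·2658 = -2142, so a = -714/1777.
Then b = (2658 − 75·(-714/1777))/2739 = 1744/1777.

a = -0.402, b = 0.981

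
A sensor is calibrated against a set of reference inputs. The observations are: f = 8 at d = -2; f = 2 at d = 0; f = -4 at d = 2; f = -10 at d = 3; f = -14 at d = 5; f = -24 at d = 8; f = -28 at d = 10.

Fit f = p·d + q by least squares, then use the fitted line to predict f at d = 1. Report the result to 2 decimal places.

Entries of MᵀM: Σd·d = 206, Σd = 26, Σ1 = 7.
For Mᵀf: Σd·f = -596, Σf = -70.
Normal equations: [[206, 26]; [26, 7]]·[p, q]ᵀ = [-596, -70]ᵀ.
Eliminating q: 7·(row 1) − 26·(row 2) gives 766·p = 7·(-596) − 26·(-70) = -2352, so p = -1176/383.
Then q = ((-70) − 26·(-1176/383))/7 = 538/383.
At d = 1: f̂ = (-1176/383)·(1) + (538/383)·(1) = -638/383.

f̂ = -1.67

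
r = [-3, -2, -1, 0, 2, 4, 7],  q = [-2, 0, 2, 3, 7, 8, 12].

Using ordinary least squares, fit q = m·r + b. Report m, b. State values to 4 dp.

m = 1.3684, b = 2.9173

Normal-equation sums: Σr·r = 83, Σr = 7, Σ1 = 7.
Moment sums: Σr·q = 134, Σq = 30.
Normal equations: [[83, 7]; [7, 7]]·[m, b]ᵀ = [134, 30]ᵀ.
Determinant 83·7 − 7² = 532.
m = (134·7 − 7·30)/532 = 26/19; b = (83·30 − 7·134)/532 = 388/133.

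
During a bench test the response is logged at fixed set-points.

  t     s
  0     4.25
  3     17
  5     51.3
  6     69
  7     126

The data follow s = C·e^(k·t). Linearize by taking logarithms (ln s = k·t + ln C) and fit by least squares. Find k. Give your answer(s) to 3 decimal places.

k = 0.482

Taking logs, ln s = k·t + ln C, so regress ln s on t.
Over the data: Σt = 21.0000, Σ(t)² = 119.0000, Σln s = 17.2882, Σt·ln s = 87.4467.
Normal system: [[119.0000, 21.0000]; [21.0000, 5]]·[k, ln C]ᵀ = [87.4467, 17.2882]ᵀ.
Δ = 119.0000·5 − (21.0000)² = 154.0000; k = (87.4467·5 − 21.0000·17.2882)/154.0000 = 0.48170, ln C = (119.0000·17.2882 − 21.0000·87.4467)/154.0000 = 1.43452.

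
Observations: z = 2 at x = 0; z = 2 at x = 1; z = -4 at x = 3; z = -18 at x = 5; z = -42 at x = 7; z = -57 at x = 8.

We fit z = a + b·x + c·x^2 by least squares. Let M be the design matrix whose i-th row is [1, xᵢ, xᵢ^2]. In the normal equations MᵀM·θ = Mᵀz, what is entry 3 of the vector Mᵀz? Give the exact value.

-6190

Entry 3 ↔ basis x^2, so (Mᵀz)_{3} = Σᵢ (x^2)·zᵢ = (0)·(2) + (1)·(2) + (9)·(-4) + (25)·(-18) + (49)·(-42) + (64)·(-57) = -6190.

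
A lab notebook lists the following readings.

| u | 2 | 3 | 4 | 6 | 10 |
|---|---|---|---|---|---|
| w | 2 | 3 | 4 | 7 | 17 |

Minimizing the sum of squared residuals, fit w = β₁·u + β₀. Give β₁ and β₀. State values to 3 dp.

Normal-equation sums: Σu·u = 165, Σu = 25, Σ1 = 5.
For Aᵀw: Σu·w = 241, Σw = 33.
So AᵀA·[β₁, β₀]ᵀ = Aᵀw: [[165, 25]; [25, 5]]·[β₁, β₀]ᵀ = [241, 33]ᵀ.
Determinant 165·5 − 25² = 200.
β₁ = (241·5 − 25·33)/200 = 19/10; β₀ = (165·33 − 25·241)/200 = -29/10.

β₁ = 1.900, β₀ = -2.900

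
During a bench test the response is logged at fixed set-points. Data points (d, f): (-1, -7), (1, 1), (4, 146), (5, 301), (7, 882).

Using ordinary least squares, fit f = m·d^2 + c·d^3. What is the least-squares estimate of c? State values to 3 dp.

Entries of XᵀX: Σd^2·d^2 = 3284, Σd^2·d^3 = 20956, Σd^3·d^3 = 137372.
For Xᵀf: Σd^2·f = 53073, Σd^3·f = 349503.
Normal equations: [[3284, 20956]; [20956, 137372]]·[m, c]ᵀ = [53073, 349503]ᵀ.
Δ = 3284·137372 − 20956² = 11975712.
m = (53073·137372 − 20956·349503)/11975712 = -1393363/498988; c = (3284·349503 − 20956·53073)/11975712 = 741043/249494.

c = 2.970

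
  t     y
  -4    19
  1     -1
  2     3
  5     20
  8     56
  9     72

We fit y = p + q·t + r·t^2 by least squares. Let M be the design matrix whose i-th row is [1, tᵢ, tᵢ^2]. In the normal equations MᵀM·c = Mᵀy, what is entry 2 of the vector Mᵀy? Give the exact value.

Entry 2 ↔ basis t, so (Mᵀy)_{2} = Σᵢ (t)·yᵢ = (-4)·(19) + (1)·(-1) + (2)·(3) + (5)·(20) + (8)·(56) + (9)·(72) = 1125.

1125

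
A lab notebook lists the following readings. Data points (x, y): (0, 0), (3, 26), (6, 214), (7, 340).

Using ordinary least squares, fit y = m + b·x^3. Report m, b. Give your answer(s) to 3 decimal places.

m = -0.373, b = 0.992

From the data, Σ1 = 4, Σx^3 = 586, Σx^3·x^3 = 165034.
For Mᵀy: Σy = 580, Σx^3·y = 163546.
MᵀM·[m, b]ᵀ = Mᵀy becomes [[4, 586]; [586, 165034]]·[m, b]ᵀ = [580, 163546]ᵀ.
Δ = 4·165034 − 586² = 316740.
m = (580·165034 − 586·163546)/316740 = -9853/26395; b = (4·163546 − 586·580)/316740 = 26192/26395.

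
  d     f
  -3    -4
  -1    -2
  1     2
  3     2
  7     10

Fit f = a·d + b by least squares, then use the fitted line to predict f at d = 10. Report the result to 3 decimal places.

f̂ = 13.338

Compute the Gram sums: Σd·d = 69, Σd = 7, Σ1 = 5.
And Σd·f = 92, Σf = 8.
AᵀA·[a, b]ᵀ = Aᵀf becomes [[69, 7]; [7, 5]]·[a, b]ᵀ = [92, 8]ᵀ.
Eliminating b: 5·(row 1) − 7·(row 2) gives 296·a = 5·92 − 7·8 = 404, so a = 101/74.
Then b = (8 − 7·(101/74))/5 = -23/74.
At d = 10: f̂ = (101/74)·(10) + (-23/74)·(1) = 987/74.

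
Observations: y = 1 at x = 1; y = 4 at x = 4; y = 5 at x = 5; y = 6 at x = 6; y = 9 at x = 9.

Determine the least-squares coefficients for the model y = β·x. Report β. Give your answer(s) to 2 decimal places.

β = 1.00

With design matrix M, MᵀM = [[159]] and Mᵀy = [159]ᵀ.
β = 159/159 = 1.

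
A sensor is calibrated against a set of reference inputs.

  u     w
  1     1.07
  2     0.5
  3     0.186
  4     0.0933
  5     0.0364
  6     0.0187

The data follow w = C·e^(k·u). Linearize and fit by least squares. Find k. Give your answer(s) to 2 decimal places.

Let Y = ln w. Fitting Y = k·u + ln C by least squares:
AᵀA = [[91.0000, 21.0000]; [21.0000, 6]], rhs = [-56.2937, -11.9719]ᵀ  (here Σu = 21.0000, Σ(u)² = 91.0000, Σln w = -11.9719, Σu·ln w = -56.2937).
Slope k = (n·Σu·ln w − Σu·Σln w)/(n·Σ(u)² − (Σu)²) = (6·-56.2937 − 21.0000·-11.9719)/105.0000 = -0.82241; ln C = (Σln w − k·Σu)/n = 0.88314.

k = -0.82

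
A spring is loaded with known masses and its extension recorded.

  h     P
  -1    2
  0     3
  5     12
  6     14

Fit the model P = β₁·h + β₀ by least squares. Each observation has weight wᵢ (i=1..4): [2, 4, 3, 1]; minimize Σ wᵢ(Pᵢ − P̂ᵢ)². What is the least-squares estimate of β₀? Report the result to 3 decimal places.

β₀ = 3.274

Normal-equation sums: Σwᵢ·h·h = 113, Σwᵢ·h = 19, Σwᵢ·1 = 10.
Right-hand side: Σwᵢ·h·P = 260, Σwᵢ·P = 66.
Normal equations: [[113, 19]; [19, 10]]·[β₁, β₀]ᵀ = [260, 66]ᵀ.
det = 113·10 − 19² = 769.
β₁ = (260·10 − 19·66)/769 = 1346/769; β₀ = (113·66 − 19·260)/769 = 2518/769.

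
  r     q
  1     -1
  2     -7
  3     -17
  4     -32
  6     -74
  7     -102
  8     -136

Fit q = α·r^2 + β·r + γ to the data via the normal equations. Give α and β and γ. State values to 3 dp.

α = -2.271, β = 1.278, γ = -0.296

From the data, Σr^2·r^2 = 8147, Σr^2·r = 1171, Σr^2 = 179, Σr·r = 179, Σr = 31, Σ1 = 7.
Moment sums: Σr^2·q = -17060, Σr·q = -2440, Σq = -369.
AᵀA·[α, β, γ]ᵀ = Aᵀq becomes [[8147, 1171, 179]; [1171, 179, 31]; [179, 31, 7]]·[α, β, γ]ᵀ = [-17060, -2440, -369]ᵀ.
Row-reducing yields α = -7695/3388, β = 4331/3388, γ = -251/847.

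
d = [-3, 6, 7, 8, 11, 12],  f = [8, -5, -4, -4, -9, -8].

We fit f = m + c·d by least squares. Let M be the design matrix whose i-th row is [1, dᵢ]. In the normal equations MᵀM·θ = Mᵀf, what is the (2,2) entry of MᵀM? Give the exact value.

Row 2 ↔ basis d, column 2 ↔ basis d, so (MᵀM)_{2,2} = Σᵢ (d)·(d) = (-3)·(-3) + (6)·(6) + (7)·(7) + (8)·(8) + (11)·(11) + (12)·(12) = 423.

423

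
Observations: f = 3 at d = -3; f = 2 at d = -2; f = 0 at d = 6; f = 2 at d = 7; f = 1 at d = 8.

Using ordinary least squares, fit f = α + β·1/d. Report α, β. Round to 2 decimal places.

Compute the Gram sums: Σ1 = 5, Σ1/d = -67/168, Σ1/d·1/d = 11993/28224.
Right-hand side: Σf = 8, Σ1/d·f = -89/56.
So AᵀA·[α, β]ᵀ = Aᵀf: [[5, -67/168]; [-67/168, 11993/28224]]·[α, β]ᵀ = [8, -89/56]ᵀ.
Eliminating β: (11993/28224)·(row 1) − (-67/168)·(row 2) gives (1541/784)·α = (11993/28224)·8 − (-67/168)·(-89/56) = 78055/28224, so α = 1165/828.
Then β = ((-89/56) − (-67/168)·(1165/828))/(11993/28224) = -11186/4623.

α = 1.41, β = -2.42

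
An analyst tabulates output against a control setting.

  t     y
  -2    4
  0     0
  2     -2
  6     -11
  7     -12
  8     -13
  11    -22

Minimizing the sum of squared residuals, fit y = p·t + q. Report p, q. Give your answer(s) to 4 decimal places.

Entries of AᵀA: Σt·t = 278, Σt = 32, Σ1 = 7.
And Σt·y = -508, Σy = -56.
det = 278·7 − 32² = 922.
p = ((-508)·7 − 32·(-56))/922 = -882/461; q = (278·(-56) − 32·(-508))/922 = 344/461.

p = -1.9132, q = 0.7462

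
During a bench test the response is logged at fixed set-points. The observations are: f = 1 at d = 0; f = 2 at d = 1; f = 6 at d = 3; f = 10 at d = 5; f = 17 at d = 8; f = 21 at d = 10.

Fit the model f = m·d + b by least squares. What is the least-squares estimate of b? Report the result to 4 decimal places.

Compute the Gram sums: Σd·d = 199, Σd = 27, Σ1 = 6.
And Σd·f = 416, Σf = 57.
Determinant 199·6 − 27² = 465.
m = (416·6 − 27·57)/465 = 319/155; b = (199·57 − 27·416)/465 = 37/155.

b = 0.2387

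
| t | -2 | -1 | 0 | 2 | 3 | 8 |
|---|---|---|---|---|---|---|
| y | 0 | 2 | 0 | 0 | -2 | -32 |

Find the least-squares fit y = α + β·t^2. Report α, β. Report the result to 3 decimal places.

α = 1.863, β = -0.527

Forming AᵀA = [[6, 82]; [82, 4210]] and Aᵀy = [-32, -2064]ᵀ gives AᵀA·[α, β]ᵀ = Aᵀy.
Eliminating β: 4210·(row 1) − 82·(row 2) gives 18536·α = 4210·(-32) − 82·(-2064) = 34528, so α = 4316/2317.
Then β = ((-2064) − 82·(4316/2317))/4210 = -1220/2317.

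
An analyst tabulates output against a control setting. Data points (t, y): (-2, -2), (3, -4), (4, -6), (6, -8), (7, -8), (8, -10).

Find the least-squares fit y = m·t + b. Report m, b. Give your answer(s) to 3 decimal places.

m = -0.786, b = -2.929

XᵀX·[m, b]ᵀ = Xᵀy reads: 178·m + 26·b = -216;  26·m + 6·b = -38.
(Σt·t = 178, Σt = 26, Σ1 = 6, Σt·y = -216, Σy = -38.)
det = 178·6 − 26² = 392.
m = ((-216)·6 − 26·(-38))/392 = -11/14; b = (178·(-38) − 26·(-216))/392 = -41/14.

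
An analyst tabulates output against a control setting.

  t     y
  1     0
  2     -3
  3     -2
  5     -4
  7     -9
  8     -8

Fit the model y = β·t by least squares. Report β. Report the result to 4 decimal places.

β = -1.0461

Compute the Gram sums: Σt·t = 152.
Moment sums: Σt·y = -159.
β = (-159)/152 = -1.04605.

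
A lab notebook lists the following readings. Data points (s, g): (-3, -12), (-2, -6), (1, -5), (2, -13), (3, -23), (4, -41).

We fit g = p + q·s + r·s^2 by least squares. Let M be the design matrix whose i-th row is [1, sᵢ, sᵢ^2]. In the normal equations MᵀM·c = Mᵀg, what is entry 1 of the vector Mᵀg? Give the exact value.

-100

Entry 1 ↔ basis 1, so (Mᵀg)_{1} = Σᵢ gᵢ = (1)·(-12) + (1)·(-6) + (1)·(-5) + (1)·(-13) + (1)·(-23) + (1)·(-41) = -100.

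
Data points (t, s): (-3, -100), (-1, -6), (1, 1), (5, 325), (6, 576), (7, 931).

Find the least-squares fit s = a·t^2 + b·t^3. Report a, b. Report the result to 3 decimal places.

The normal equations are: 4405·a + 27465·b = 73575;  27465·a + 180661·b = 487081.
(Σt^2·t^2 = 4405, Σt^2·t^3 = 27465, Σt^3·t^3 = 180661, Σt^2·s = 73575, Σt^3·s = 487081.)
Eliminating b: 180661·(row 1) − 27465·(row 2) gives 41485480·a = 180661·73575 − 27465·487081 = -85546590, so a = -8554659/4148548.
Then b = (487081 − 27465·(-8554659/4148548))/180661 = 12485443/4148548.

a = -2.062, b = 3.010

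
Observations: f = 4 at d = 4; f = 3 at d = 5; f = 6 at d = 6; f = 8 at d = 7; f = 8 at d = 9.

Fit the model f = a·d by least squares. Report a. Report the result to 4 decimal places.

Entries of AᵀA: Σd·d = 207.
Moment sums: Σd·f = 195.
Normal equations: [[207]]·[a]ᵀ = [195]ᵀ.
a = 195/207 = 0.942029.

a = 0.9420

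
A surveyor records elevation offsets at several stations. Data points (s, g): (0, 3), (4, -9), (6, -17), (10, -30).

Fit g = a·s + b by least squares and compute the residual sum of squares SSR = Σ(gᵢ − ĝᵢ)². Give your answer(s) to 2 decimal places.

Normal-equation sums: Σs·s = 152, Σs = 20, Σ1 = 4.
Right-hand side: Σs·g = -438, Σg = -53.
MᵀM·[a, b]ᵀ = Mᵀg becomes [[152, 20]; [20, 4]]·[a, b]ᵀ = [-438, -53]ᵀ.
Eliminating b: 4·(row 1) − 20·(row 2) gives 208·a = 4·(-438) − 20·(-53) = -692, so a = -173/52.
Then b = ((-53) − 20·(-173/52))/4 = 44/13.
Residuals: -5/13, 12/13, -11/26, -3/26; SSR = 31/26.

SSR = 1.19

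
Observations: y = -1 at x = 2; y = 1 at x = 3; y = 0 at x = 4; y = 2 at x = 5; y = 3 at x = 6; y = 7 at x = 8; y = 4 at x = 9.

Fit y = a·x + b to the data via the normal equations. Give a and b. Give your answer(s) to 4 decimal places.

a = 0.9239, b = -2.5978

From the data, Σx·x = 235, Σx = 37, Σ1 = 7.
Right-hand side: Σx·y = 121, Σy = 16.
Eliminating b: 7·(row 1) − 37·(row 2) gives 276·a = 7·121 − 37·16 = 255, so a = 85/92.
Then b = (16 − 37·(85/92))/7 = -239/92.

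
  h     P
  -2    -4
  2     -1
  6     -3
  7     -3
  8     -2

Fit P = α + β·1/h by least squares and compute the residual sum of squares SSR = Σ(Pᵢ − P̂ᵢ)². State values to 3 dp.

Sums needed: Σ1 = 5, Σ1/h = 73/168, Σ1/h·1/h = 15913/28224.
Moment sums: ΣP = -13, Σ1/h·P = 9/28.
Eliminating β: (15913/28224)·(row 1) − (73/168)·(row 2) gives (18559/7056)·α = (15913/28224)·(-13) − (73/168)·(9/28) = -210811/28224, so α = -210811/74236.
Then β = ((9/28) − (73/168)·(-210811/74236))/(15913/28224) = 51198/18559.
Residuals: 16263/74236, 34179/74236, -687/1108, -41153/74236, 9185/18559; SSR = 88835/74236.

SSR = 1.197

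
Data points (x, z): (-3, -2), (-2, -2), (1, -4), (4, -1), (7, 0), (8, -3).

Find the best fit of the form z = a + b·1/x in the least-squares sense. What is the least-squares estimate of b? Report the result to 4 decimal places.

The normal equations are: 6·a + (115/168)·b = -12;  (115/168)·a + (41197/28224)·b = -71/24.
(Σ1 = 6, Σ1/x = 115/168, Σ1/x·1/x = 41197/28224, Σz = -12, Σ1/x·z = -71/24.)
det = 6·(41197/28224) − (115/168)² = 233957/28224.
a = ((-12)·(41197/28224) − (115/168)·(-71/24))/(233957/28224) = -437209/233957; b = (6·(-71/24) − (115/168)·(-12))/(233957/28224) = -269136/233957.

b = -1.1504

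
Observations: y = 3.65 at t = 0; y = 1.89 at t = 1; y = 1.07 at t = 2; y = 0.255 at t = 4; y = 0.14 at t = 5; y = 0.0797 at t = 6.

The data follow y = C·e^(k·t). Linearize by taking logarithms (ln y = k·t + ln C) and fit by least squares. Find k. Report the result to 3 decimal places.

With ln yᵢ as the transformed response and tᵢ as the regressor:
XᵀX = [[82.0000, 18.0000]; [18.0000, 6]], rhs = [-29.7016, -3.8631]ᵀ  (here Σt = 18.0000, Σ(t)² = 82.0000, Σln y = -3.8631, Σt·ln y = -29.7016).
Slope k = (n·Σt·ln y − Σt·Σln y)/(n·Σ(t)² − (Σt)²) = (6·-29.7016 − 18.0000·-3.8631)/168.0000 = -0.64686; ln C = (Σln y − k·Σt)/n = 1.29673.

k = -0.647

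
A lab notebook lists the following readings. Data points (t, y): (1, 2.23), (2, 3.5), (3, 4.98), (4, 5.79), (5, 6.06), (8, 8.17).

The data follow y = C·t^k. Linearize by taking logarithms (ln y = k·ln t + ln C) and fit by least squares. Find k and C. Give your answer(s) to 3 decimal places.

k = 0.626, C = 2.307

Taking logs, ln y = k·ln t + ln C, so regress ln y on ln t.
AᵀA = [[10.5236, 6.8669]; [6.8669, 6]], rhs = [12.3342, 9.3185]ᵀ  (here Σln t = 6.8669, Σ(ln t)² = 10.5236, Σln y = 9.3185, Σln t·ln y = 12.3342).
Δ = 10.5236·6 − (6.8669)² = 15.9867; k = (12.3342·6 − 6.8669·9.3185)/15.9867 = 0.62648, ln C = (10.5236·9.3185 − 6.8669·12.3342)/15.9867 = 0.83608, so C = exp(0.83608) = 2.30732.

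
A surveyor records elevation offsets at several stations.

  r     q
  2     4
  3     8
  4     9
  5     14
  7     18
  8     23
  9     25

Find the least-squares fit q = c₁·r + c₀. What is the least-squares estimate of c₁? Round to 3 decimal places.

c₁ = 2.990

From the data, Σr·r = 248, Σr = 38, Σ1 = 7.
And Σr·q = 673, Σq = 101.
XᵀX·[c₁, c₀]ᵀ = Xᵀq becomes [[248, 38]; [38, 7]]·[c₁, c₀]ᵀ = [673, 101]ᵀ.
Eliminating c₀: 7·(row 1) − 38·(row 2) gives 292·c₁ = 7·673 − 38·101 = 873, so c₁ = 873/292.
Then c₀ = (101 − 38·(873/292))/7 = -263/146.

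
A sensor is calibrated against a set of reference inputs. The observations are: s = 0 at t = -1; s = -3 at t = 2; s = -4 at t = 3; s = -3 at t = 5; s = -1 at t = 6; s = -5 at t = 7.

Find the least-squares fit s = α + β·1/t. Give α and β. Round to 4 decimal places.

α = -2.5308, β = -2.3781

The normal equations are: 6·α + (12/35)·β = -16;  (12/35)·α + (31957/22050)·β = -151/35.
Eliminating β: (31957/22050)·(row 1) − (12/35)·(row 2) gives (1261/147)·α = (31957/22050)·(-16) − (12/35)·(-151/35) = -239348/11025, so α = -239348/94575.
Then β = ((-151/35) − (12/35)·(-239348/94575))/(31957/22050) = -14994/6305.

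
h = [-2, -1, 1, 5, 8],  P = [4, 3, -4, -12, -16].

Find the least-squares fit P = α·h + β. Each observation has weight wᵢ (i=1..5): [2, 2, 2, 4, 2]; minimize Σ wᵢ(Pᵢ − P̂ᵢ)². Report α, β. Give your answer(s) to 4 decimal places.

From the data, Σwᵢ·h·h = 240, Σwᵢ·h = 32, Σwᵢ·1 = 12.
And Σwᵢ·h·P = -526, Σwᵢ·P = -74.
Normal equations: [[240, 32]; [32, 12]]·[α, β]ᵀ = [-526, -74]ᵀ.
det = 240·12 − 32² = 1856.
α = ((-526)·12 − 32·(-74))/1856 = -17/8; β = (240·(-74) − 32·(-526))/1856 = -1/2.

α = -2.1250, β = -0.5000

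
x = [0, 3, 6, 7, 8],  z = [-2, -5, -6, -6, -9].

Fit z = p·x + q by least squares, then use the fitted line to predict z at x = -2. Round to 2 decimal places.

MᵀM·[p, q]ᵀ = Mᵀz reads: 158·p + 24·q = -165;  24·p + 5·q = -28.
det = 158·5 − 24² = 214.
p = ((-165)·5 − 24·(-28))/214 = -153/214; q = (158·(-28) − 24·(-165))/214 = -232/107.
At x = -2: ẑ = (-153/214)·(-2) + (-232/107)·(1) = -79/107.

ẑ = -0.74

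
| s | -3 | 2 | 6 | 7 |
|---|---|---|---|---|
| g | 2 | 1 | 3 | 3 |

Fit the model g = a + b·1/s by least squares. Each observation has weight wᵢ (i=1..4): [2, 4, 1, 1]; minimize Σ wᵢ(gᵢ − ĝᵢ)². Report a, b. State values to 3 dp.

The normal system AᵀWA·[a, b]ᵀ = AᵀWg is [[8, 23/14]; [23/14, 249/196]]·[a, b]ᵀ = [14, 67/42]ᵀ.
Determinant 8·(249/196) − (23/14)² = 209/28.
a = (14·(249/196) − (23/14)·(67/42))/(209/28) = 8917/4389; b = (8·(67/42) − (23/14)·14)/(209/28) = -860/627.

a = 2.032, b = -1.372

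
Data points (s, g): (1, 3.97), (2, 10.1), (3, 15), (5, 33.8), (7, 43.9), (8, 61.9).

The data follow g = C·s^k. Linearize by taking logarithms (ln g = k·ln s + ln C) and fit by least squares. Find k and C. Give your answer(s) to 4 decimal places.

k = 1.2879, C = 3.9634

Linearized form: ln g = k·ln s + ln C. From the 6 transformed points,
Σln s = 7.4265, Σ(ln s)² = 12.3883, Σln g = 17.8272, Σln s·ln g = 26.1820.
Normal system: [[12.3883, 7.4265]; [7.4265, 6]]·[k, ln C]ᵀ = [26.1820, 17.8272]ᵀ.
Slope k = (n·Σln s·ln g − Σln s·Σln g)/(n·Σ(ln s)² − (Σln s)²) = (6·26.1820 − 7.4265·17.8272)/19.1764 = 1.28790; ln C = (Σln g − k·Σln s)/n = 1.37710, so C = exp(1.37710) = 3.96339.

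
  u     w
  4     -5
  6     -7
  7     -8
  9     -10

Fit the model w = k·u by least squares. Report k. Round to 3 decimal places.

k = -1.143

From the data, Σu·u = 182.
Moment sums: Σu·w = -208.
AᵀA·[k]ᵀ = Aᵀw becomes [[182]]·[k]ᵀ = [-208]ᵀ.
Hence k = -208 / 182 ≈ -1.14286.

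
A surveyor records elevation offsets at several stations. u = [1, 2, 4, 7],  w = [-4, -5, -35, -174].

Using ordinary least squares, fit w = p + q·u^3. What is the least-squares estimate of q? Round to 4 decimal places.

With design matrix X, XᵀX = [[4, 416]; [416, 121810]] and Xᵀw = [-218, -61966]ᵀ.
Eliminating q: 121810·(row 1) − 416·(row 2) gives 314184·p = 121810·(-218) − 416·(-61966) = -776724, so p = -4979/2014.
Then q = ((-61966) − 416·(-4979/2014))/121810 = -6549/13091.

q = -0.5003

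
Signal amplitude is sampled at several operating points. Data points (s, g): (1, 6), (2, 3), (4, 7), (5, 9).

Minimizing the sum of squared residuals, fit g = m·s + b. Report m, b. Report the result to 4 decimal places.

The normal system MᵀM·[m, b]ᵀ = Mᵀg is [[46, 12]; [12, 4]]·[m, b]ᵀ = [85, 25]ᵀ.
Determinant 46·4 − 12² = 40.
m = (85·4 − 12·25)/40 = 1; b = (46·25 − 12·85)/40 = 13/4.

m = 1.0000, b = 3.2500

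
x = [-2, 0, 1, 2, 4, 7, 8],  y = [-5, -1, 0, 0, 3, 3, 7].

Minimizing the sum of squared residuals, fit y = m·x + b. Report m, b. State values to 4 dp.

m = 0.9770, b = -1.7915

Sums needed: Σx·x = 138, Σx = 20, Σ1 = 7.
And Σx·y = 99, Σy = 7.
Determinant 138·7 − 20² = 566.
m = (99·7 − 20·7)/566 = 553/566; b = (138·7 − 20·99)/566 = -507/283.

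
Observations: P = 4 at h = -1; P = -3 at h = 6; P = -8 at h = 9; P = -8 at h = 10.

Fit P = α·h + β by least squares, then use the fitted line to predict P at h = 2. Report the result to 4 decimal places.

P̂ = 0.7905

With design matrix M, MᵀM = [[218, 24]; [24, 4]] and MᵀP = [-174, -15]ᵀ.
Eliminating β: 4·(row 1) − 24·(row 2) gives 296·α = 4·(-174) − 24·(-15) = -336, so α = -42/37.
Then β = ((-15) − 24·(-42/37))/4 = 453/148.
At h = 2: P̂ = (-42/37)·(2) + (453/148)·(1) = 117/148.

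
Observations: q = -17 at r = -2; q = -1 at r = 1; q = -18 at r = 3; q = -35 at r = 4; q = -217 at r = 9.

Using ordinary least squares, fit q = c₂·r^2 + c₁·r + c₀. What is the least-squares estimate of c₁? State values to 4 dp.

The normal system MᵀM·[c₂, c₁, c₀]ᵀ = Mᵀq is [[6915, 813, 111]; [813, 111, 15]; [111, 15, 5]]·[c₂, c₁, c₀]ᵀ = [-18368, -2114, -288]ᵀ.
Row-reducing yields c₂ = -3776/1257, c₁ = 3655/1257, c₀ = 153/419.

c₁ = 2.9077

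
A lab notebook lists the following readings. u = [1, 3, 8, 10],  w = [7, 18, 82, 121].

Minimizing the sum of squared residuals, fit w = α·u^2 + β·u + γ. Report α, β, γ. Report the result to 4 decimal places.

α = 1.0000, β = 1.6981, γ = 4.1604

Setting ∂/∂α … = 0 gives: 14178·α + 1540·β + 174·γ = 17517;  1540·α + 174·β + 22·γ = 1927;  174·α + 22·β + 4·γ = 228.
Solving the 3×3 system (Gaussian elimination) gives α = 1, β = 90/53, γ = 441/106.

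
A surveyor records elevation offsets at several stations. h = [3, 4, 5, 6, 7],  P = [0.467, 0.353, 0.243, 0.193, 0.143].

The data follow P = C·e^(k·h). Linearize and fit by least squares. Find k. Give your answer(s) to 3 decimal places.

k = -0.297

Linearized form: ln P = k·h + ln C. From the 5 transformed points,
Σh = 25.0000, Σ(h)² = 135.0000, Σln P = -6.8074, Σh·ln P = -37.0077.
Normal system: [[135.0000, 25.0000]; [25.0000, 5]]·[k, ln C]ᵀ = [-37.0077, -6.8074]ᵀ.
Δ = 135.0000·5 − (25.0000)² = 50.0000; k = (-37.0077·5 − 25.0000·-6.8074)/50.0000 = -0.29707, ln C = (135.0000·-6.8074 − 25.0000·-37.0077)/50.0000 = 0.12390.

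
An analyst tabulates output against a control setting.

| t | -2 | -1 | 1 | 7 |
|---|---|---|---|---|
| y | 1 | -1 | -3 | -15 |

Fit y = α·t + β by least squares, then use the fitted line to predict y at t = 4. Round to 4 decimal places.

ŷ = -9.3795

Sums needed: Σt·t = 55, Σt = 5, Σ1 = 4.
For Mᵀy: Σt·y = -109, Σy = -18.
Normal equations: [[55, 5]; [5, 4]]·[α, β]ᵀ = [-109, -18]ᵀ.
Δ = 55·4 − 5² = 195.
α = ((-109)·4 − 5·(-18))/195 = -346/195; β = (55·(-18) − 5·(-109))/195 = -89/39.
At t = 4: ŷ = (-346/195)·(4) + (-89/39)·(1) = -1829/195.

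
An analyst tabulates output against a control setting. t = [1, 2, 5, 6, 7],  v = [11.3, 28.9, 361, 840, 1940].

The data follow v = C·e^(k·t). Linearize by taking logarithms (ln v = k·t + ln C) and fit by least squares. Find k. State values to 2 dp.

Let Y = ln v. Fitting Y = k·t + ln C by least squares:
Σt = 21.0000, Σ(t)² = 115.0000, Σln v = 25.9814, Σt·ln v = 131.9904.
Equations: 115.0000·k + 21.0000·ln C = 131.9904;  21.0000·k + 5·ln C = 25.9814.
Slope k = (n·Σt·ln v − Σt·Σln v)/(n·Σ(t)² − (Σt)²) = (5·131.9904 − 21.0000·25.9814)/134.0000 = 0.85331; ln C = (Σln v − k·Σt)/n = 1.61238.

k = 0.85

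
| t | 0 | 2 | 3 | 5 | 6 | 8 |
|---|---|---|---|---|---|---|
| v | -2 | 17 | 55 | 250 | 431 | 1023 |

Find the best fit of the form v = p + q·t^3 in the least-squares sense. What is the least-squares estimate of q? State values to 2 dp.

Forming MᵀM = [[6, 888]; [888, 325218]] and Mᵀv = [1774, 649743]ᵀ gives MᵀM·[p, q]ᵀ = Mᵀv.
Δ = 6·325218 − 888² = 1162764.
p = (1774·325218 − 888·649743)/1162764 = -2921/96897; q = (6·649743 − 888·1774)/1162764 = 387191/193794.

q = 2.00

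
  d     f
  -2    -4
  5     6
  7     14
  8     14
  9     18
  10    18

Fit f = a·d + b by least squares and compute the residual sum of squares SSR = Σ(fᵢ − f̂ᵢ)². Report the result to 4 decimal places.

SSR = 12.8647

Compute the Gram sums: Σd·d = 323, Σd = 37, Σ1 = 6.
Right-hand side: Σd·f = 590, Σf = 66.
Normal equations: [[323, 37]; [37, 6]]·[a, b]ᵀ = [590, 66]ᵀ.
Determinant 323·6 − 37² = 569.
a = (590·6 − 37·66)/569 = 1098/569; b = (323·66 − 37·590)/569 = -512/569.
Residuals: 432/569, -1564/569, 792/569, -306/569, 872/569, -226/569; SSR = 7320/569.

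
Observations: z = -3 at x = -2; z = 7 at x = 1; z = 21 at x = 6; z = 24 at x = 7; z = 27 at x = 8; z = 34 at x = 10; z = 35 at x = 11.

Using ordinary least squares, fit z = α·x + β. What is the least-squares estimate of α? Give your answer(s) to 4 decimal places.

Entries of MᵀM: Σx·x = 375, Σx = 41, Σ1 = 7.
For Mᵀz: Σx·z = 1248, Σz = 145.
MᵀM·[α, β]ᵀ = Mᵀz becomes [[375, 41]; [41, 7]]·[α, β]ᵀ = [1248, 145]ᵀ.
Eliminating β: 7·(row 1) − 41·(row 2) gives 944·α = 7·1248 − 41·145 = 2791, so α = 2791/944.
Then β = (145 − 41·(2791/944))/7 = 3207/944.

α = 2.9566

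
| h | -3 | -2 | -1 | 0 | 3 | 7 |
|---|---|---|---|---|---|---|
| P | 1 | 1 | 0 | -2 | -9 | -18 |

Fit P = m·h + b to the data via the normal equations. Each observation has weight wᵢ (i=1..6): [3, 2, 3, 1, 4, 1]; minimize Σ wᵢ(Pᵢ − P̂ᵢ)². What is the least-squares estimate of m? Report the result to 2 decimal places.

Compute the Gram sums: Σwᵢ·h·h = 123, Σwᵢ·h = 3, Σwᵢ·1 = 14.
Moment sums: Σwᵢ·h·P = -247, Σwᵢ·P = -51.
Normal equations: [[123, 3]; [3, 14]]·[m, b]ᵀ = [-247, -51]ᵀ.
Eliminating b: 14·(row 1) − 3·(row 2) gives 1713·m = 14·(-247) − 3·(-51) = -3305, so m = -3305/1713.
Then b = ((-51) − 3·(-3305/1713))/14 = -1844/571.

m = -1.93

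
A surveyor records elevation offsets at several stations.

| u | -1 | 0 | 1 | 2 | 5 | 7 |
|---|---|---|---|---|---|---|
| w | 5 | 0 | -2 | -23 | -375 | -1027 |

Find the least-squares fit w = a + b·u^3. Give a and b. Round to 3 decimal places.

a = 0.820, b = -2.998

With design matrix M, MᵀM = [[6, 476]; [476, 133340]] and Mᵀw = [-1422, -399327]ᵀ.
Determinant 6·133340 − 476² = 573464.
a = ((-1422)·133340 − 476·(-399327))/573464 = 117543/143366; b = (6·(-399327) − 476·(-1422))/573464 = -859545/286732.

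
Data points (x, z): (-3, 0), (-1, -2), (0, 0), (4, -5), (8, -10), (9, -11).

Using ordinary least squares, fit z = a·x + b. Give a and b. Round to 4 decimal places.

a = -0.9579, b = -1.9525

AᵀA·[a, b]ᵀ = Aᵀz reads: 171·a + 17·b = -197;  17·a + 6·b = -28.
(Σx·x = 171, Σx = 17, Σ1 = 6, Σx·z = -197, Σz = -28.)
det = 171·6 − 17² = 737.
a = ((-197)·6 − 17·(-28))/737 = -706/737; b = (171·(-28) − 17·(-197))/737 = -1439/737.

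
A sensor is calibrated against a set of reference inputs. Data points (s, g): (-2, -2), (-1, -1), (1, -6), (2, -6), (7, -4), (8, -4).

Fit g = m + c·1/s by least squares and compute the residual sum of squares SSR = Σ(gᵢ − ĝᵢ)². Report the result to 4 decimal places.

SSR = 1.1719

The normal equations are: 6·m + (15/56)·c = -23;  (15/56)·m + (7953/3136)·c = -113/14.
Eliminating c: (7953/3136)·(row 1) − (15/56)·(row 2) gives (47493/3136)·m = (7953/3136)·(-23) − (15/56)·(-113/14) = -176139/3136, so m = -19571/5277.
Then c = ((-113/14) − (15/56)·(-19571/5277))/(7953/3136) = -14728/5277.
Residuals: 551/1759, -434/5277, 879/1759, -4727/5277, 189/1759, 304/5277; SSR = 6184/5277.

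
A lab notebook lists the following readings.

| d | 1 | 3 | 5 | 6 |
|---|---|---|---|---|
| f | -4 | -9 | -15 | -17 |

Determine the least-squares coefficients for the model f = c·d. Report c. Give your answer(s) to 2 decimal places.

Entries of XᵀX: Σd·d = 71.
Moment sums: Σd·f = -208.
So XᵀX·[c]ᵀ = Xᵀf: [[71]]·[c]ᵀ = [-208]ᵀ.
c = (-208)/71 = -2.92958.

c = -2.93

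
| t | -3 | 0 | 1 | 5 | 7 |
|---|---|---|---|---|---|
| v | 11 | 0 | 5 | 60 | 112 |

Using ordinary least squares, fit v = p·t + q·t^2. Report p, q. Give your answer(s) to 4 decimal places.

The normal system XᵀX·[p, q]ᵀ = Xᵀv is [[84, 442]; [442, 3108]]·[p, q]ᵀ = [1056, 7092]ᵀ.
det = 84·3108 − 442² = 65708.
p = (1056·3108 − 442·7092)/65708 = 36846/16427; q = (84·7092 − 442·1056)/65708 = 32244/16427.

p = 2.2430, q = 1.9629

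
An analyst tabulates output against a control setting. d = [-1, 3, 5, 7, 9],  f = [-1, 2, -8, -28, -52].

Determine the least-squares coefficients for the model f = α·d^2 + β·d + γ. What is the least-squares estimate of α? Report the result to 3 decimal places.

Sums needed: Σd^2·d^2 = 9669, Σd^2·d = 1223, Σd^2 = 165, Σd·d = 165, Σd = 23, Σ1 = 5.
Moment sums: Σd^2·f = -5767, Σd·f = -697, Σf = -87.
XᵀX·[α, β, γ]ᵀ = Xᵀf becomes [[9669, 1223, 165]; [1223, 165, 23]; [165, 23, 5]]·[α, β, γ]ᵀ = [-5767, -697, -87]ᵀ.
Row-reducing yields α = -2635/2716, β = 1759/679, γ = 7331/2716.

α = -0.970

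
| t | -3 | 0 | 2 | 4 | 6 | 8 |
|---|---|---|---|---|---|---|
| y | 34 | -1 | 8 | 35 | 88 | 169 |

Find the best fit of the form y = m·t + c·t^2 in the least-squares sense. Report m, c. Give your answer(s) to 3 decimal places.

From the data, Σt·t = 129, Σt·t^2 = 773, Σt^2·t^2 = 5745.
Moment sums: Σt·y = 1934, Σt^2·y = 14882.
MᵀM·[m, c]ᵀ = Mᵀy becomes [[129, 773]; [773, 5745]]·[m, c]ᵀ = [1934, 14882]ᵀ.
det = 129·5745 − 773² = 143576.
m = (1934·5745 − 773·14882)/143576 = -98239/35894; c = (129·14882 − 773·1934)/143576 = 106199/35894.

m = -2.737, c = 2.959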